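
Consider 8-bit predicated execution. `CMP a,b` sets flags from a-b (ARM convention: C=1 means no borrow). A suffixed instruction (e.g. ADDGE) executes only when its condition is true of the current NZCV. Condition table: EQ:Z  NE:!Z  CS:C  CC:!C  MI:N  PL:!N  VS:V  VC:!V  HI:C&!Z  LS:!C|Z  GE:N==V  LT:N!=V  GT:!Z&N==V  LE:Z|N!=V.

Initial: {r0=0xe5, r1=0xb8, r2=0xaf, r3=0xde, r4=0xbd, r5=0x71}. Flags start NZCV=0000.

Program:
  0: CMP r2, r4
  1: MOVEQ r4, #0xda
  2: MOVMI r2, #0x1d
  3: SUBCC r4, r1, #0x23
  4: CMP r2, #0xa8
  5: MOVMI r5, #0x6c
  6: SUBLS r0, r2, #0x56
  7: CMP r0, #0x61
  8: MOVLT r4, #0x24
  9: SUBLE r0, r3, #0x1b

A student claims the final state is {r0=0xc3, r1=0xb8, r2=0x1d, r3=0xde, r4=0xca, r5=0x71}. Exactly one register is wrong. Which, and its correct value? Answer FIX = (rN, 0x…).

0: ✓ CMP  NZCV=1000
1: · MOVEQ
2: ✓ MOVMI  r2←0x1d
3: ✓ SUBCC  r4←0x95
4: ✓ CMP  NZCV=0000
5: · MOVMI
6: ✓ SUBLS  r0←0xc7
7: ✓ CMP  NZCV=0011
8: ✓ MOVLT  r4←0x24
9: ✓ SUBLE  r0←0xc3

FIX = (r4, 0x24)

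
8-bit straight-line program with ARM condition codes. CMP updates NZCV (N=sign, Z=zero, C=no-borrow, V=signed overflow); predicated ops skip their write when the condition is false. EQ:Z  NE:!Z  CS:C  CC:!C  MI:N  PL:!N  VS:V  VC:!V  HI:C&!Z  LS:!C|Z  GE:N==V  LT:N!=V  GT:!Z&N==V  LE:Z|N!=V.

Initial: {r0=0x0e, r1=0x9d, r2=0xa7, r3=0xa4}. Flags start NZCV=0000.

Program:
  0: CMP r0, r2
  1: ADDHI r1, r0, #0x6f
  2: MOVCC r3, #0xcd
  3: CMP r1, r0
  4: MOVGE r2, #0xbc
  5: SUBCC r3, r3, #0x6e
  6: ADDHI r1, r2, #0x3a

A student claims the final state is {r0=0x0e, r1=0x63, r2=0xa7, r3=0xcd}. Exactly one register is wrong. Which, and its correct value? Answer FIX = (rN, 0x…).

FIX = (r1, 0xe1)

0: ✓ CMP  NZCV=0000
1: · ADDHI
2: ✓ MOVCC  r3←0xcd
3: ✓ CMP  NZCV=1010
4: · MOVGE
5: · SUBCC
6: ✓ ADDHI  r1←0xe1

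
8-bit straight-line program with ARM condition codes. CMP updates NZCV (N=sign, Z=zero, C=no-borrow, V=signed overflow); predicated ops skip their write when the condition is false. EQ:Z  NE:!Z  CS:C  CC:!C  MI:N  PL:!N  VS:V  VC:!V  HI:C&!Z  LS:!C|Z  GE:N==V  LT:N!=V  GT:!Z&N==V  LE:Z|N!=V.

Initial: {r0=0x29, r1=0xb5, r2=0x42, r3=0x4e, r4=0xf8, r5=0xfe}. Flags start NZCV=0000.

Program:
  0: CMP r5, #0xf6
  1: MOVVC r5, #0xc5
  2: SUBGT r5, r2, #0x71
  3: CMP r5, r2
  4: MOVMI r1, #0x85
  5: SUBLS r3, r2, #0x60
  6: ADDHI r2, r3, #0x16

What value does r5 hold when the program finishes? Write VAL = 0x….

VAL = 0xd1

0: ✓ CMP  NZCV=0010
1: ✓ MOVVC  r5←0xc5
2: ✓ SUBGT  r5←0xd1
3: ✓ CMP  NZCV=1010
4: ✓ MOVMI  r1←0x85
5: · SUBLS
6: ✓ ADDHI  r2←0x64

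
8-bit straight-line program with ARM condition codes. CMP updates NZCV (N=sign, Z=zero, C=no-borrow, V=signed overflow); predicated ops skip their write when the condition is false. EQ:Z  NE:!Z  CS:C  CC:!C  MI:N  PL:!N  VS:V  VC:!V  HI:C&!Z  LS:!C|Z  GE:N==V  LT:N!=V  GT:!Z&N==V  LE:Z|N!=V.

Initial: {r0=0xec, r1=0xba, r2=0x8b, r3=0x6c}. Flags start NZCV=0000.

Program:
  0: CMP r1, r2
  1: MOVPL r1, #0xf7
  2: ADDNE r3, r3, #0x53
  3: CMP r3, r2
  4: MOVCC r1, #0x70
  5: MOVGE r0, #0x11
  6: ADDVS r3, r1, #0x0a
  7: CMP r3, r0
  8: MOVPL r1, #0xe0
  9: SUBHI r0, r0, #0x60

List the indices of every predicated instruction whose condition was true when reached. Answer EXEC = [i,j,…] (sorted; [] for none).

[0] flags=0010 → (cmp)
[1] flags=0010 PL?T → r1=0xf7
[2] flags=0010 NE?T → r3=0xbf
[3] flags=0010 → (cmp)
[4] flags=0010 CC?F → skip
[5] flags=0010 GE?T → r0=0x11
[6] flags=0010 VS?F → skip
[7] flags=1010 → (cmp)
[8] flags=1010 PL?F → skip
[9] flags=1010 HI?T → r0=0xb1

EXEC = [1,2,5,9]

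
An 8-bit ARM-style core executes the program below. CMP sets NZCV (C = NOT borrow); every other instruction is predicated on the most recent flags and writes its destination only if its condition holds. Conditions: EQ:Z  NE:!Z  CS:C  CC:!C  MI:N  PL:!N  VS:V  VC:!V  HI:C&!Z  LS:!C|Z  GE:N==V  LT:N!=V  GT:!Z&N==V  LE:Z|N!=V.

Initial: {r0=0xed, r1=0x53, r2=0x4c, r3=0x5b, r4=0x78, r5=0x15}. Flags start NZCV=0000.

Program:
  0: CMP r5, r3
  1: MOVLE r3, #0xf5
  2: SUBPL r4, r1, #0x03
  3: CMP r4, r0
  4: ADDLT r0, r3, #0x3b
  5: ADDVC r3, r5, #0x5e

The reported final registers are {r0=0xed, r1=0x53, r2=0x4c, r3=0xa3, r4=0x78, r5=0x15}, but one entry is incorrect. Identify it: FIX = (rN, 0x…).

FIX = (r3, 0xf5)

[0] flags=1000 → (cmp)
[1] flags=1000 LE?T → r3=0xf5
[2] flags=1000 PL?F → skip
[3] flags=1001 → (cmp)
[4] flags=1001 LT?F → skip
[5] flags=1001 VC?F → skip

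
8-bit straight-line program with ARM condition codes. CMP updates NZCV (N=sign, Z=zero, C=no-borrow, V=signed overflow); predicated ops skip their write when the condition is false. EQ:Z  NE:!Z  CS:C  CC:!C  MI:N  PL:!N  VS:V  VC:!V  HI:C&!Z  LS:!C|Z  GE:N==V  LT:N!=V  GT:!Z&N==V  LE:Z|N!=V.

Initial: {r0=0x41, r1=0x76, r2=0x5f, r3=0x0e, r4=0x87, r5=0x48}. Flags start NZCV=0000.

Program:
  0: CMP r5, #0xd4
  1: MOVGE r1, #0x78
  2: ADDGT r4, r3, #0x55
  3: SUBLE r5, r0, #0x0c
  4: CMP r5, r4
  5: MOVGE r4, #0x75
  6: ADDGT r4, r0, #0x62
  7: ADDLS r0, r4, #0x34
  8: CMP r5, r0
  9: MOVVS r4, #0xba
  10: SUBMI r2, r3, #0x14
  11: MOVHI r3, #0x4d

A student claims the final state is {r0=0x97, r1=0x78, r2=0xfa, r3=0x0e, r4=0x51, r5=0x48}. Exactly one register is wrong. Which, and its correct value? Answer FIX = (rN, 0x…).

FIX = (r4, 0xba)

[0] flags=0000 → (cmp)
[1] flags=0000 GE?T → r1=0x78
[2] flags=0000 GT?T → r4=0x63
[3] flags=0000 LE?F → skip
[4] flags=1000 → (cmp)
[5] flags=1000 GE?F → skip
[6] flags=1000 GT?F → skip
[7] flags=1000 LS?T → r0=0x97
[8] flags=1001 → (cmp)
[9] flags=1001 VS?T → r4=0xba
[10] flags=1001 MI?T → r2=0xfa
[11] flags=1001 HI?F → skip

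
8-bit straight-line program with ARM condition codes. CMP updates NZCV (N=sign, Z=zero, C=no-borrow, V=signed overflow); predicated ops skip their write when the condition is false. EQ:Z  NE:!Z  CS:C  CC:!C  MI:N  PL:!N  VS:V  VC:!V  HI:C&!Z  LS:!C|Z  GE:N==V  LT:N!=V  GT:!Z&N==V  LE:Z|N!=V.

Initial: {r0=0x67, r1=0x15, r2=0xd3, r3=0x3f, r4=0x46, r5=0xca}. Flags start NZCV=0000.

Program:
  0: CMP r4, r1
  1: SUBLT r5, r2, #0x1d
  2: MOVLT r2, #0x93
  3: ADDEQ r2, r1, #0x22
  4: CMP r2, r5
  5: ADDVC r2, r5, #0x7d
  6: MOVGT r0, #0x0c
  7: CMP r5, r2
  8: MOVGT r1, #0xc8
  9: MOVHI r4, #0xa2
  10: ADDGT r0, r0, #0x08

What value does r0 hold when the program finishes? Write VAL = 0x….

0: ✓ CMP  NZCV=0010
1: · SUBLT
2: · MOVLT
3: · ADDEQ
4: ✓ CMP  NZCV=0010
5: ✓ ADDVC  r2←0x47
6: ✓ MOVGT  r0←0x0c
7: ✓ CMP  NZCV=1010
8: · MOVGT
9: ✓ MOVHI  r4←0xa2
10: · ADDGT

VAL = 0x0c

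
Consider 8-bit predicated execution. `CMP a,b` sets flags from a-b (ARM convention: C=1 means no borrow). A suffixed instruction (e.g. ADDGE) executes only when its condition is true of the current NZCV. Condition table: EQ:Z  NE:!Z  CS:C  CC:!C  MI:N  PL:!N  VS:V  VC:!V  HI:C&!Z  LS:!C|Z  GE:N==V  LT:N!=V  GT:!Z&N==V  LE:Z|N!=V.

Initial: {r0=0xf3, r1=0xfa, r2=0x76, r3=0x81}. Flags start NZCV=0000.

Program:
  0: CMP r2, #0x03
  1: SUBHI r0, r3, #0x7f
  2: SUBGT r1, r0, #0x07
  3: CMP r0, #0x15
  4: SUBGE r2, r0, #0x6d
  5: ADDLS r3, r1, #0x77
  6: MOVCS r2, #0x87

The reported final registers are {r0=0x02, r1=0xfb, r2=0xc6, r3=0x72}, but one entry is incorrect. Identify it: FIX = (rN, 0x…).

0: ✓ CMP  NZCV=0010
1: ✓ SUBHI  r0←0x02
2: ✓ SUBGT  r1←0xfb
3: ✓ CMP  NZCV=1000
4: · SUBGE
5: ✓ ADDLS  r3←0x72
6: · MOVCS

FIX = (r2, 0x76)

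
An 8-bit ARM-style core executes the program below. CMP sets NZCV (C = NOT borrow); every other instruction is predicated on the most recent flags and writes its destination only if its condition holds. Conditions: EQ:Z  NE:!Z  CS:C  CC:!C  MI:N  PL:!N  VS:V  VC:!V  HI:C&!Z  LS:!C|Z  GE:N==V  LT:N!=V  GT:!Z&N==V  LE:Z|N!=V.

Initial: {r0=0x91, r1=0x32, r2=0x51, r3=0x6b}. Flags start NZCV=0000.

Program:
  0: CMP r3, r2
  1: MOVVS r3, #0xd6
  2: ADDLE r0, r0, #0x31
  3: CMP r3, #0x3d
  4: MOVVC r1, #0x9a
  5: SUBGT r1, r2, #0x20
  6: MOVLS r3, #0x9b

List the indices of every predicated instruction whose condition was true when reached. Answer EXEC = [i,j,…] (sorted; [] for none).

EXEC = [4,5]

[0] flags=0010 → (cmp)
[1] flags=0010 VS?F → skip
[2] flags=0010 LE?F → skip
[3] flags=0010 → (cmp)
[4] flags=0010 VC?T → r1=0x9a
[5] flags=0010 GT?T → r1=0x31
[6] flags=0010 LS?F → skip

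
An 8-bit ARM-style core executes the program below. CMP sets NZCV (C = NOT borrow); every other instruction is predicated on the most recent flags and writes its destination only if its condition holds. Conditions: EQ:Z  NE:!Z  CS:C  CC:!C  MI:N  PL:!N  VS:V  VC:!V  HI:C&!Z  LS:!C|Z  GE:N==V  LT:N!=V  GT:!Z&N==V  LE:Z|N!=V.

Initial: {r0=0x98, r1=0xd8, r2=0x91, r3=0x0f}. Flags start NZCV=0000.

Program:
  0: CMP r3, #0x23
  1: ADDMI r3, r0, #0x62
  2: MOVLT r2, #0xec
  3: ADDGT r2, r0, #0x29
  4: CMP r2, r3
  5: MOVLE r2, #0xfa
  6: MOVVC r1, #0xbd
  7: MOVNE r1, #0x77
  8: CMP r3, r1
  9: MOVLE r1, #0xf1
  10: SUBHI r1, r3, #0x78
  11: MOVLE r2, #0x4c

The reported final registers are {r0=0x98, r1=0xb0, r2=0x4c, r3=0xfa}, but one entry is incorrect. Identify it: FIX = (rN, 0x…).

0: ✓ CMP  NZCV=1000
1: ✓ ADDMI  r3←0xfa
2: ✓ MOVLT  r2←0xec
3: · ADDGT
4: ✓ CMP  NZCV=1000
5: ✓ MOVLE  r2←0xfa
6: ✓ MOVVC  r1←0xbd
7: ✓ MOVNE  r1←0x77
8: ✓ CMP  NZCV=1010
9: ✓ MOVLE  r1←0xf1
10: ✓ SUBHI  r1←0x82
11: ✓ MOVLE  r2←0x4c

FIX = (r1, 0x82)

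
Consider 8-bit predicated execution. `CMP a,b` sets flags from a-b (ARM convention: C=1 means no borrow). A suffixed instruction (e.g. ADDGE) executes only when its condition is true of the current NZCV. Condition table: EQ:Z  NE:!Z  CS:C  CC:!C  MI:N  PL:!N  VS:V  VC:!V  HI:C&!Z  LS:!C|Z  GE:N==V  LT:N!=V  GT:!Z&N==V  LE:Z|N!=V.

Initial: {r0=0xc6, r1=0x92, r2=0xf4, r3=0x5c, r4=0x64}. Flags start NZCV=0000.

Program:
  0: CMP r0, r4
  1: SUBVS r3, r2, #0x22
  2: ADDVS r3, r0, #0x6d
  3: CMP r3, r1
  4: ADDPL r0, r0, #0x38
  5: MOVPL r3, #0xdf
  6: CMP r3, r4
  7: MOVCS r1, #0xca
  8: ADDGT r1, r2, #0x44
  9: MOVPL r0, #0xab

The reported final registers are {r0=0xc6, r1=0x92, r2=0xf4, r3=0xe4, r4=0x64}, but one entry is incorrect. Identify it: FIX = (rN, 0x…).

FIX = (r3, 0x33)

0: ✓ CMP  NZCV=0011
1: ✓ SUBVS  r3←0xd2
2: ✓ ADDVS  r3←0x33
3: ✓ CMP  NZCV=1001
4: · ADDPL
5: · MOVPL
6: ✓ CMP  NZCV=1000
7: · MOVCS
8: · ADDGT
9: · MOVPL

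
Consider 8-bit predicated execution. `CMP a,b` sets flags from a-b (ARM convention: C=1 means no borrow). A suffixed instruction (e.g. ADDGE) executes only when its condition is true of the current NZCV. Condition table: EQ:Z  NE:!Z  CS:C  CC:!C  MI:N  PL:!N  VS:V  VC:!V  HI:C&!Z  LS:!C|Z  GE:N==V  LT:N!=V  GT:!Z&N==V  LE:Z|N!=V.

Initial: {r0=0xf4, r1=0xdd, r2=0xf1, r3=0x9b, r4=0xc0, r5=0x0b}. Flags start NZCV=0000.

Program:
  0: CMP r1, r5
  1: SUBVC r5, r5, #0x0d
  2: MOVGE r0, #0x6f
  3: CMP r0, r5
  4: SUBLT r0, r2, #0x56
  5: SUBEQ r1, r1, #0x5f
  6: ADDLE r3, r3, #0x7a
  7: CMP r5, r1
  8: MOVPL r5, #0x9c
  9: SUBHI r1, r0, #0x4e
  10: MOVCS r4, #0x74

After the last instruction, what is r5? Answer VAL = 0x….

VAL = 0x9c

0: ✓ CMP  NZCV=1010
1: ✓ SUBVC  r5←0xfe
2: · MOVGE
3: ✓ CMP  NZCV=1000
4: ✓ SUBLT  r0←0x9b
5: · SUBEQ
6: ✓ ADDLE  r3←0x15
7: ✓ CMP  NZCV=0010
8: ✓ MOVPL  r5←0x9c
9: ✓ SUBHI  r1←0x4d
10: ✓ MOVCS  r4←0x74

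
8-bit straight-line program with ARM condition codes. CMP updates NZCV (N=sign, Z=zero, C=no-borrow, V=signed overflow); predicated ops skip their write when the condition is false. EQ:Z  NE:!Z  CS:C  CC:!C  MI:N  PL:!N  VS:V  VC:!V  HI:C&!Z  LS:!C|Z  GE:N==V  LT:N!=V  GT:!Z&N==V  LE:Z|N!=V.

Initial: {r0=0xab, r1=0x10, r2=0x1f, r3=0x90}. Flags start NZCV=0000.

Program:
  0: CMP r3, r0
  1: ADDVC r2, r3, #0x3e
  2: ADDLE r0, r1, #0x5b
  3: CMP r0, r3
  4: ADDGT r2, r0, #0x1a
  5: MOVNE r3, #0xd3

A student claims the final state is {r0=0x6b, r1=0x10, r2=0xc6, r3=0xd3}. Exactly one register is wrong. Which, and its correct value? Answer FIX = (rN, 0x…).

0: ✓ CMP  NZCV=1000
1: ✓ ADDVC  r2←0xce
2: ✓ ADDLE  r0←0x6b
3: ✓ CMP  NZCV=1001
4: ✓ ADDGT  r2←0x85
5: ✓ MOVNE  r3←0xd3

FIX = (r2, 0x85)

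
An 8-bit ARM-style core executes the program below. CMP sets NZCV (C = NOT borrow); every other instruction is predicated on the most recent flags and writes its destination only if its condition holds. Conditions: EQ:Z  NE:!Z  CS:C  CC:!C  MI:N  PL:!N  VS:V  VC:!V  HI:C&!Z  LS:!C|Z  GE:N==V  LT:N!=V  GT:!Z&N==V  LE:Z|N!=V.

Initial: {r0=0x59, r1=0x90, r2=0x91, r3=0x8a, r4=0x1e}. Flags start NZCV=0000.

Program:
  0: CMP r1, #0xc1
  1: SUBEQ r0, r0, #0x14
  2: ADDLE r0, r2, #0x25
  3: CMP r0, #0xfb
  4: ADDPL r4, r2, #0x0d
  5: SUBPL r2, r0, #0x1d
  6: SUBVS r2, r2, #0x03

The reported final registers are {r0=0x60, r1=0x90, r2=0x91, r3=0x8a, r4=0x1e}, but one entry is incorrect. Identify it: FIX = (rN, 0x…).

[0] flags=1000 → (cmp)
[1] flags=1000 EQ?F → skip
[2] flags=1000 LE?T → r0=0xb6
[3] flags=1000 → (cmp)
[4] flags=1000 PL?F → skip
[5] flags=1000 PL?F → skip
[6] flags=1000 VS?F → skip

FIX = (r0, 0xb6)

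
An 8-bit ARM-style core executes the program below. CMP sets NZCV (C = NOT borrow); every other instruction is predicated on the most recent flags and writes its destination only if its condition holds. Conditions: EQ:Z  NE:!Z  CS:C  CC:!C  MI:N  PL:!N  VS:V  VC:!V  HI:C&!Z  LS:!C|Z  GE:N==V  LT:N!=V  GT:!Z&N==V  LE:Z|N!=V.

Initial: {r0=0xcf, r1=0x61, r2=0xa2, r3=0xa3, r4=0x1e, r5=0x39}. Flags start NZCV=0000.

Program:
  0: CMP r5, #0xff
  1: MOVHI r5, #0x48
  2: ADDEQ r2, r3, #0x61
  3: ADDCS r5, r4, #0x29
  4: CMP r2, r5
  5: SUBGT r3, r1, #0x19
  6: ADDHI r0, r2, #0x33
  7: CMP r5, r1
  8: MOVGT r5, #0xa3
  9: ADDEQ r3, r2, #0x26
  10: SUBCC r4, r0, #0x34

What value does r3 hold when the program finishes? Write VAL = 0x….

0: ✓ CMP  NZCV=0000
1: · MOVHI
2: · ADDEQ
3: · ADDCS
4: ✓ CMP  NZCV=0011
5: · SUBGT
6: ✓ ADDHI  r0←0xd5
7: ✓ CMP  NZCV=1000
8: · MOVGT
9: · ADDEQ
10: ✓ SUBCC  r4←0xa1

VAL = 0xa3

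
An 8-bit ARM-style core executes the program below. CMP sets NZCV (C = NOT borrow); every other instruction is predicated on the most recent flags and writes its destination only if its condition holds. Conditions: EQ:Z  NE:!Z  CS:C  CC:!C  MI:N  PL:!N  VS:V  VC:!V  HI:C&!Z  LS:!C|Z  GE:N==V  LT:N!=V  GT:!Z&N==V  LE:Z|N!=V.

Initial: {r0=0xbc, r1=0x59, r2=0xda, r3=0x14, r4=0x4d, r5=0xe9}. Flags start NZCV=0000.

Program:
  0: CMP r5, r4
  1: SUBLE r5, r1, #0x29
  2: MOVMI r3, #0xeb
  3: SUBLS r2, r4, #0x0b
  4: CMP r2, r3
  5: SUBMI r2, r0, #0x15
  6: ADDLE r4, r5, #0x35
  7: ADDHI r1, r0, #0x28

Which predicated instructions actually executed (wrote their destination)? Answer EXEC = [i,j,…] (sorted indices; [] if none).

0: ✓ CMP  NZCV=1010
1: ✓ SUBLE  r5←0x30
2: ✓ MOVMI  r3←0xeb
3: · SUBLS
4: ✓ CMP  NZCV=1000
5: ✓ SUBMI  r2←0xa7
6: ✓ ADDLE  r4←0x65
7: · ADDHI

EXEC = [1,2,5,6]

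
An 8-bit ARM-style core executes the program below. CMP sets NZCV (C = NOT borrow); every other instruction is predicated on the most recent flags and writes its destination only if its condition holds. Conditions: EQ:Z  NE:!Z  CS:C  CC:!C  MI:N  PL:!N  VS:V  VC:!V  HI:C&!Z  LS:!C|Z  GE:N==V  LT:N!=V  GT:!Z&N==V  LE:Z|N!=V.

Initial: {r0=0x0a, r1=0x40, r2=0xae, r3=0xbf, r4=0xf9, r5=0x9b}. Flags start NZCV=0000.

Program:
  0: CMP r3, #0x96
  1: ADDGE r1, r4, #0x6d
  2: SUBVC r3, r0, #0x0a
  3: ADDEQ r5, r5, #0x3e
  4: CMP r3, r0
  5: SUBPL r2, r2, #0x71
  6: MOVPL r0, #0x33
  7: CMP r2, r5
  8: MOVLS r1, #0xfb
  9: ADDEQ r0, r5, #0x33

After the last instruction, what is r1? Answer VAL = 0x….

0: ✓ CMP  NZCV=0010
1: ✓ ADDGE  r1←0x66
2: ✓ SUBVC  r3←0x00
3: · ADDEQ
4: ✓ CMP  NZCV=1000
5: · SUBPL
6: · MOVPL
7: ✓ CMP  NZCV=0010
8: · MOVLS
9: · ADDEQ

VAL = 0x66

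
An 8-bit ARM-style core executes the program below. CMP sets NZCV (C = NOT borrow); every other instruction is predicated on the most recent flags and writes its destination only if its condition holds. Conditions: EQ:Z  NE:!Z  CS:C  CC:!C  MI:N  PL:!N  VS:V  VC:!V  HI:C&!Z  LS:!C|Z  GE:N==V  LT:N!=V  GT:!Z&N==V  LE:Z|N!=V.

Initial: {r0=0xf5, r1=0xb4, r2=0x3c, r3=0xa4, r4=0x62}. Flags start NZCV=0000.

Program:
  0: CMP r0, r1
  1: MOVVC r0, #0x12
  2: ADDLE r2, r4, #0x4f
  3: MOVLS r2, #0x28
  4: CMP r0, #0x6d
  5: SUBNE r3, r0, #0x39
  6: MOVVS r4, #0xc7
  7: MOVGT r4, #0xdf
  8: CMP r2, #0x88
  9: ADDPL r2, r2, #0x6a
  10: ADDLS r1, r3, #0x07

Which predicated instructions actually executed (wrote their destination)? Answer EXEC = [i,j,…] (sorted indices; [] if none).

EXEC = [1,5,10]

[0] flags=0010 → (cmp)
[1] flags=0010 VC?T → r0=0x12
[2] flags=0010 LE?F → skip
[3] flags=0010 LS?F → skip
[4] flags=1000 → (cmp)
[5] flags=1000 NE?T → r3=0xd9
[6] flags=1000 VS?F → skip
[7] flags=1000 GT?F → skip
[8] flags=1001 → (cmp)
[9] flags=1001 PL?F → skip
[10] flags=1001 LS?T → r1=0xe0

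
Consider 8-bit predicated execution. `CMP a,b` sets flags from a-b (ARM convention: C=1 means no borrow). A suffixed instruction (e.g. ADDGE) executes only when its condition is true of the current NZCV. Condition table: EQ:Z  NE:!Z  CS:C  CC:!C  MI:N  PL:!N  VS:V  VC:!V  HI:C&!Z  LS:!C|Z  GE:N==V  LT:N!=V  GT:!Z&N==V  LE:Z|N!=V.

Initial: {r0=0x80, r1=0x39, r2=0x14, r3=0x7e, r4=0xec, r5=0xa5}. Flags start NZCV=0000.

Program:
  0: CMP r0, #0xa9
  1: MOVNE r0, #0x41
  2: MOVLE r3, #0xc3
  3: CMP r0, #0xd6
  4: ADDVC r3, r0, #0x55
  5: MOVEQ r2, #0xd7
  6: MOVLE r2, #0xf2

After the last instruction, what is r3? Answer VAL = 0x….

VAL = 0x96

[0] flags=1000 → (cmp)
[1] flags=1000 NE?T → r0=0x41
[2] flags=1000 LE?T → r3=0xc3
[3] flags=0000 → (cmp)
[4] flags=0000 VC?T → r3=0x96
[5] flags=0000 EQ?F → skip
[6] flags=0000 LE?F → skip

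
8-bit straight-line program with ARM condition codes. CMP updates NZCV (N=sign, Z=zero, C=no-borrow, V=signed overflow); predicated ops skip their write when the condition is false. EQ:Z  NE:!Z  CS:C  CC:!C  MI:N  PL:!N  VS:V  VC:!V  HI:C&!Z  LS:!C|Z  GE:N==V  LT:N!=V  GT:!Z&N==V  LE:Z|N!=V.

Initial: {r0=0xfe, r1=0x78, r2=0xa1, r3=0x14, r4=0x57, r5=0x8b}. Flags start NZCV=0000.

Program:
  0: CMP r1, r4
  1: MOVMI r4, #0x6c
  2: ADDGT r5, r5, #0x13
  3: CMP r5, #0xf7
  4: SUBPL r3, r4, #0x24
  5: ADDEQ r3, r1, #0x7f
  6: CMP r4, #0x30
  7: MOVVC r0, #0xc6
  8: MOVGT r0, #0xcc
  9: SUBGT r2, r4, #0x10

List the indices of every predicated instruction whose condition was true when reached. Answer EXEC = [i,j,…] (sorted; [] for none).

0: ✓ CMP  NZCV=0010
1: · MOVMI
2: ✓ ADDGT  r5←0x9e
3: ✓ CMP  NZCV=1000
4: · SUBPL
5: · ADDEQ
6: ✓ CMP  NZCV=0010
7: ✓ MOVVC  r0←0xc6
8: ✓ MOVGT  r0←0xcc
9: ✓ SUBGT  r2←0x47

EXEC = [2,7,8,9]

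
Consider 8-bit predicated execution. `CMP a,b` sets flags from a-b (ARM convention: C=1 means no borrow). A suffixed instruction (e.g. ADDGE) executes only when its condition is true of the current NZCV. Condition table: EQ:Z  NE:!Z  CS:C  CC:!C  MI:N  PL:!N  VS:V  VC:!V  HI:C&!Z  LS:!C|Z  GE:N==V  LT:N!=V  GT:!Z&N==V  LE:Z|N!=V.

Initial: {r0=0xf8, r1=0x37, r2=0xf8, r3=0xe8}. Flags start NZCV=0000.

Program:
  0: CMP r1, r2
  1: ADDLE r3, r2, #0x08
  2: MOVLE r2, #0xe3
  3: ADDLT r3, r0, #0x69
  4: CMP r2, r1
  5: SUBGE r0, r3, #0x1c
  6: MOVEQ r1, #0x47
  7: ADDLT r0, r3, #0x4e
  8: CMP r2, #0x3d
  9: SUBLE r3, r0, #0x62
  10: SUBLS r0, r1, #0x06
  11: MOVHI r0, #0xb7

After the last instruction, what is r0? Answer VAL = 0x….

0: ✓ CMP  NZCV=0000
1: · ADDLE
2: · MOVLE
3: · ADDLT
4: ✓ CMP  NZCV=1010
5: · SUBGE
6: · MOVEQ
7: ✓ ADDLT  r0←0x36
8: ✓ CMP  NZCV=1010
9: ✓ SUBLE  r3←0xd4
10: · SUBLS
11: ✓ MOVHI  r0←0xb7

VAL = 0xb7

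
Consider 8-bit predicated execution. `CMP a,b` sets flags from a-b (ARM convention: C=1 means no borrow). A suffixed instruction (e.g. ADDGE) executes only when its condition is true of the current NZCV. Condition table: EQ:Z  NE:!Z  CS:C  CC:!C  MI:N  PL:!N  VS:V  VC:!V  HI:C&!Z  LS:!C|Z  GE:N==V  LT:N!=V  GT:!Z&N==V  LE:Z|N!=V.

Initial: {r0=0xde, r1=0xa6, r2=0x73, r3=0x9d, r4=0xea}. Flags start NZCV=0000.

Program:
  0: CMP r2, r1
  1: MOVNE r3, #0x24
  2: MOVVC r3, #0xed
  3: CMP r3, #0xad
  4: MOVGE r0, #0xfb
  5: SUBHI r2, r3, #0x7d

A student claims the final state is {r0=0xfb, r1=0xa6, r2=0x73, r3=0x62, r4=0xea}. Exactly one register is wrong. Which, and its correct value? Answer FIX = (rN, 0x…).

FIX = (r3, 0x24)

[0] flags=1001 → (cmp)
[1] flags=1001 NE?T → r3=0x24
[2] flags=1001 VC?F → skip
[3] flags=0000 → (cmp)
[4] flags=0000 GE?T → r0=0xfb
[5] flags=0000 HI?F → skip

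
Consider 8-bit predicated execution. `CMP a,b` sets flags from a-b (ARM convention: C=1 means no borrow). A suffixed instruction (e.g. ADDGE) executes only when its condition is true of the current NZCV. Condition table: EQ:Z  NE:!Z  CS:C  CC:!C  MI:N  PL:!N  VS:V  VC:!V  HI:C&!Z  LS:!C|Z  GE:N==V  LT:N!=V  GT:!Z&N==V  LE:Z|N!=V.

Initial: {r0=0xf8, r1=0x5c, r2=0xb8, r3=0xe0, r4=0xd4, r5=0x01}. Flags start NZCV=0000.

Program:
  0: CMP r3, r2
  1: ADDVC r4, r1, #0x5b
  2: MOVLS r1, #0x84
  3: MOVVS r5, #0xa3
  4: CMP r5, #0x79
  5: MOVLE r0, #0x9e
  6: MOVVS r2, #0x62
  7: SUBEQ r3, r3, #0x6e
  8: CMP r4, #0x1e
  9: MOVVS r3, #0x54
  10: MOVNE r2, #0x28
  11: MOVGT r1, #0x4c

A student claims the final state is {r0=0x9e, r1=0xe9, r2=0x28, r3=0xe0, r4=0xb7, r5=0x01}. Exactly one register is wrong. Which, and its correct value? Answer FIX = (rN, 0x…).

FIX = (r1, 0x5c)

[0] flags=0010 → (cmp)
[1] flags=0010 VC?T → r4=0xb7
[2] flags=0010 LS?F → skip
[3] flags=0010 VS?F → skip
[4] flags=1000 → (cmp)
[5] flags=1000 LE?T → r0=0x9e
[6] flags=1000 VS?F → skip
[7] flags=1000 EQ?F → skip
[8] flags=1010 → (cmp)
[9] flags=1010 VS?F → skip
[10] flags=1010 NE?T → r2=0x28
[11] flags=1010 GT?F → skip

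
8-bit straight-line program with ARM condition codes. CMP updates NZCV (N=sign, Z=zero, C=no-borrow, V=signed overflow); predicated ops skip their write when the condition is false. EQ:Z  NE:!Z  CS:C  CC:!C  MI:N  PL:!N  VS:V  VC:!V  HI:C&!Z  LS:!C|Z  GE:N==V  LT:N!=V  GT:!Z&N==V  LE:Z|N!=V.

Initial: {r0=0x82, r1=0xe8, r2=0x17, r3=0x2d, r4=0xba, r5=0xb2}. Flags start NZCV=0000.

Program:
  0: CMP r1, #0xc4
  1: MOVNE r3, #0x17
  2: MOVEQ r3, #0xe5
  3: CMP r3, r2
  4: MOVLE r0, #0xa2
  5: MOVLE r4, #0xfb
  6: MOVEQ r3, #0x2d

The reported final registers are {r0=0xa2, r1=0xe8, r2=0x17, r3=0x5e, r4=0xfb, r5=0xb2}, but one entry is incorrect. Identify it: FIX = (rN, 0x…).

0: ✓ CMP  NZCV=0010
1: ✓ MOVNE  r3←0x17
2: · MOVEQ
3: ✓ CMP  NZCV=0110
4: ✓ MOVLE  r0←0xa2
5: ✓ MOVLE  r4←0xfb
6: ✓ MOVEQ  r3←0x2d

FIX = (r3, 0x2d)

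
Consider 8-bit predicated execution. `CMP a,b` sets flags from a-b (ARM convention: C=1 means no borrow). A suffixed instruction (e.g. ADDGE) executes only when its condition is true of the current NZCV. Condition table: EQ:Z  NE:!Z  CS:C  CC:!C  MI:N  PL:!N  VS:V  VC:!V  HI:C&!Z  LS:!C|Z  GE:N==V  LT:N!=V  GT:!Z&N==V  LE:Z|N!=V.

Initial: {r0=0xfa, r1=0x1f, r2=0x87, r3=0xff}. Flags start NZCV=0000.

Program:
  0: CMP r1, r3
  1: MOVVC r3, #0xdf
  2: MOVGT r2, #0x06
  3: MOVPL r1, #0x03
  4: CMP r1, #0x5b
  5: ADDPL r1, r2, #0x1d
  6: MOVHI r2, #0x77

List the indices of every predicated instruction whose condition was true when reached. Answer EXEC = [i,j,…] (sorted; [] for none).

EXEC = [1,2,3]

0: ✓ CMP  NZCV=0000
1: ✓ MOVVC  r3←0xdf
2: ✓ MOVGT  r2←0x06
3: ✓ MOVPL  r1←0x03
4: ✓ CMP  NZCV=1000
5: · ADDPL
6: · MOVHI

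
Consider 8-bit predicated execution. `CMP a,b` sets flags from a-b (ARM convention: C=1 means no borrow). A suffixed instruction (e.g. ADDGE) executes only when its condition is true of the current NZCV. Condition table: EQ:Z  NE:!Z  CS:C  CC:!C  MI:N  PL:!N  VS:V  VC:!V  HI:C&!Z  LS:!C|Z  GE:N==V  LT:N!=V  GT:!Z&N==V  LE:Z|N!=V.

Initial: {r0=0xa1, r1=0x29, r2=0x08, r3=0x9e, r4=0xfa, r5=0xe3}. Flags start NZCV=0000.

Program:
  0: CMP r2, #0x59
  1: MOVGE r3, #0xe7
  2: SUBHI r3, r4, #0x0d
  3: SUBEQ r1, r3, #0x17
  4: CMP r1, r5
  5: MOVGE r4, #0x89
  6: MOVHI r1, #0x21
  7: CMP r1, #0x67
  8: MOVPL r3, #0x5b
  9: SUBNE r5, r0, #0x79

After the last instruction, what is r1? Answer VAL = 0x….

0: ✓ CMP  NZCV=1000
1: · MOVGE
2: · SUBHI
3: · SUBEQ
4: ✓ CMP  NZCV=0000
5: ✓ MOVGE  r4←0x89
6: · MOVHI
7: ✓ CMP  NZCV=1000
8: · MOVPL
9: ✓ SUBNE  r5←0x28

VAL = 0x29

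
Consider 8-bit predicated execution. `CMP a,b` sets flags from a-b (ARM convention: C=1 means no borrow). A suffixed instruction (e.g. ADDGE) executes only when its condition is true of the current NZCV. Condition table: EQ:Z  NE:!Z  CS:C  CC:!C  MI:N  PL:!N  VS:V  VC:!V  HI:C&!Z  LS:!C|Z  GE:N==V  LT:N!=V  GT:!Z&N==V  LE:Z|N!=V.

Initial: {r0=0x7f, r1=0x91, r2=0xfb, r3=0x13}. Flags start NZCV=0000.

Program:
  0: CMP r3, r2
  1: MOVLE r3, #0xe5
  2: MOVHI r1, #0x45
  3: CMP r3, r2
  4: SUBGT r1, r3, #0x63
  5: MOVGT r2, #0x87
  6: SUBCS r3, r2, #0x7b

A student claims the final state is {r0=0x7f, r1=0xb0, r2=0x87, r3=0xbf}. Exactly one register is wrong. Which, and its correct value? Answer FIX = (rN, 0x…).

FIX = (r3, 0x13)

[0] flags=0000 → (cmp)
[1] flags=0000 LE?F → skip
[2] flags=0000 HI?F → skip
[3] flags=0000 → (cmp)
[4] flags=0000 GT?T → r1=0xb0
[5] flags=0000 GT?T → r2=0x87
[6] flags=0000 CS?F → skip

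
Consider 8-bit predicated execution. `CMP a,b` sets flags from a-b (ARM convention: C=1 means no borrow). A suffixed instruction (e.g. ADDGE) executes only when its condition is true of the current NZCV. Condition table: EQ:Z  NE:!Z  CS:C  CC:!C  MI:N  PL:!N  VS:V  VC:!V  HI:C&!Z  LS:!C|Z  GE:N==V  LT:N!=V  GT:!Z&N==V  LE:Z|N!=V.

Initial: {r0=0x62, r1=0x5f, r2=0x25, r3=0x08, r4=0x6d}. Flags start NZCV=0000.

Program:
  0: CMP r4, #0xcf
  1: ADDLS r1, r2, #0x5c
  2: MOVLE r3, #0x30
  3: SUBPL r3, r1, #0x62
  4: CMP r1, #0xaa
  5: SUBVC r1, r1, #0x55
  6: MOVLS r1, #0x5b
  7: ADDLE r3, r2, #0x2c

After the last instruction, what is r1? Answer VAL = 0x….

[0] flags=1001 → (cmp)
[1] flags=1001 LS?T → r1=0x81
[2] flags=1001 LE?F → skip
[3] flags=1001 PL?F → skip
[4] flags=1000 → (cmp)
[5] flags=1000 VC?T → r1=0x2c
[6] flags=1000 LS?T → r1=0x5b
[7] flags=1000 LE?T → r3=0x51

VAL = 0x5b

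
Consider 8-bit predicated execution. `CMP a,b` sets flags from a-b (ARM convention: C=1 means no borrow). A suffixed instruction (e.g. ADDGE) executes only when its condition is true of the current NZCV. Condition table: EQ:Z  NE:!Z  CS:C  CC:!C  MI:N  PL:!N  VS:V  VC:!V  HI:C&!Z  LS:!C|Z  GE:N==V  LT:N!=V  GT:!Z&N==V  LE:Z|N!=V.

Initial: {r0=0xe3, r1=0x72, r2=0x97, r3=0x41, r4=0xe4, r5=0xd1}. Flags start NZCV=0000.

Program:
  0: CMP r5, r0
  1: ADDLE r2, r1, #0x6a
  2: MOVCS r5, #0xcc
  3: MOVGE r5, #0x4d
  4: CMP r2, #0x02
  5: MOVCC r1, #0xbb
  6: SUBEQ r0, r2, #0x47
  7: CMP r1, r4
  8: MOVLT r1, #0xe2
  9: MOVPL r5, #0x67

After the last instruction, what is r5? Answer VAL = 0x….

0: ✓ CMP  NZCV=1000
1: ✓ ADDLE  r2←0xdc
2: · MOVCS
3: · MOVGE
4: ✓ CMP  NZCV=1010
5: · MOVCC
6: · SUBEQ
7: ✓ CMP  NZCV=1001
8: · MOVLT
9: · MOVPL

VAL = 0xd1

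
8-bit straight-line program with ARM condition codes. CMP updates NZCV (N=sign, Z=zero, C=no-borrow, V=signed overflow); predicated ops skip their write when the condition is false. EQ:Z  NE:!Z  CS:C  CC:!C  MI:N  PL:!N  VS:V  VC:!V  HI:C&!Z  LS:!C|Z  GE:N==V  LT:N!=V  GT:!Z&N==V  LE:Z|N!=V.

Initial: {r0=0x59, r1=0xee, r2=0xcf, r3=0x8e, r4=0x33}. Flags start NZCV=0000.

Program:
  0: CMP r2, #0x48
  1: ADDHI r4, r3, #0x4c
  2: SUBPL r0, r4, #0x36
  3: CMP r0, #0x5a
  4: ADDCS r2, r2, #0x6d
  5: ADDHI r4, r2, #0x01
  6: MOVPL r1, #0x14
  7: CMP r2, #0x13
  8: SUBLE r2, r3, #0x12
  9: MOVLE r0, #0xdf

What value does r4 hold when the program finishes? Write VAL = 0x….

[0] flags=1010 → (cmp)
[1] flags=1010 HI?T → r4=0xda
[2] flags=1010 PL?F → skip
[3] flags=1000 → (cmp)
[4] flags=1000 CS?F → skip
[5] flags=1000 HI?F → skip
[6] flags=1000 PL?F → skip
[7] flags=1010 → (cmp)
[8] flags=1010 LE?T → r2=0x7c
[9] flags=1010 LE?T → r0=0xdf

VAL = 0xda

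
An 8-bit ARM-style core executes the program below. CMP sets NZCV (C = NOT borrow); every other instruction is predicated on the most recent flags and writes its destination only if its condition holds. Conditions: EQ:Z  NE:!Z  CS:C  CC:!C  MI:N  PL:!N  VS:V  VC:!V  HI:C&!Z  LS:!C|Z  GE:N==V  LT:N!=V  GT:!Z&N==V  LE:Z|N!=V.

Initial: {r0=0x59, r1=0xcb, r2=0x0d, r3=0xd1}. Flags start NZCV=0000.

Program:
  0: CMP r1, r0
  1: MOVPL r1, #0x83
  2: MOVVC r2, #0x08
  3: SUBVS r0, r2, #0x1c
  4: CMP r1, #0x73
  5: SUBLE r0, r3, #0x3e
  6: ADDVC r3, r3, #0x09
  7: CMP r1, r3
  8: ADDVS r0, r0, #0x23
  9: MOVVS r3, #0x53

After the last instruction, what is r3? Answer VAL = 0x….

0: ✓ CMP  NZCV=0011
1: ✓ MOVPL  r1←0x83
2: · MOVVC
3: ✓ SUBVS  r0←0xf1
4: ✓ CMP  NZCV=0011
5: ✓ SUBLE  r0←0x93
6: · ADDVC
7: ✓ CMP  NZCV=1000
8: · ADDVS
9: · MOVVS

VAL = 0xd1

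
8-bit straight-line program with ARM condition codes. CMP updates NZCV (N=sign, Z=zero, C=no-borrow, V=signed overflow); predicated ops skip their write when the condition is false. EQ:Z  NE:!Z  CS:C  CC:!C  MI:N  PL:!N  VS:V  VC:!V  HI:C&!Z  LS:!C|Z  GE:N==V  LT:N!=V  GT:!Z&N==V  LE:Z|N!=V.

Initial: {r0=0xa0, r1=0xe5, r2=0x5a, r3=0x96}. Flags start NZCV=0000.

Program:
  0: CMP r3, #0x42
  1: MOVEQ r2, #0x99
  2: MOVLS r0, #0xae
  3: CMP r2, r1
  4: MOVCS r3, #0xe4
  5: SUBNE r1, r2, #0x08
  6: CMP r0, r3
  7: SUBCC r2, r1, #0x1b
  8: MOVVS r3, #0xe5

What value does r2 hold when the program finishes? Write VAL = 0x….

[0] flags=0011 → (cmp)
[1] flags=0011 EQ?F → skip
[2] flags=0011 LS?F → skip
[3] flags=0000 → (cmp)
[4] flags=0000 CS?F → skip
[5] flags=0000 NE?T → r1=0x52
[6] flags=0010 → (cmp)
[7] flags=0010 CC?F → skip
[8] flags=0010 VS?F → skip

VAL = 0x5a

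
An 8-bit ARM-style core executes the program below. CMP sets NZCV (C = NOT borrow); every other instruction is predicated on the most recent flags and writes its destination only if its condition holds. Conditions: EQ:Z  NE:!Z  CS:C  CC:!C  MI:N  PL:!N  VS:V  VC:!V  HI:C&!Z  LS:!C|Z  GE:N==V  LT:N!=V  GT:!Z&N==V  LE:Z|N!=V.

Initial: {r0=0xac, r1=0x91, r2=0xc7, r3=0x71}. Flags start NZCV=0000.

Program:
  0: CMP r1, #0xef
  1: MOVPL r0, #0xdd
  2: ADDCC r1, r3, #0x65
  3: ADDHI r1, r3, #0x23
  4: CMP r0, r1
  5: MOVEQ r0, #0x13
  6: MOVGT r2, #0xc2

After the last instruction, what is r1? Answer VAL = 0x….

[0] flags=1000 → (cmp)
[1] flags=1000 PL?F → skip
[2] flags=1000 CC?T → r1=0xd6
[3] flags=1000 HI?F → skip
[4] flags=1000 → (cmp)
[5] flags=1000 EQ?F → skip
[6] flags=1000 GT?F → skip

VAL = 0xd6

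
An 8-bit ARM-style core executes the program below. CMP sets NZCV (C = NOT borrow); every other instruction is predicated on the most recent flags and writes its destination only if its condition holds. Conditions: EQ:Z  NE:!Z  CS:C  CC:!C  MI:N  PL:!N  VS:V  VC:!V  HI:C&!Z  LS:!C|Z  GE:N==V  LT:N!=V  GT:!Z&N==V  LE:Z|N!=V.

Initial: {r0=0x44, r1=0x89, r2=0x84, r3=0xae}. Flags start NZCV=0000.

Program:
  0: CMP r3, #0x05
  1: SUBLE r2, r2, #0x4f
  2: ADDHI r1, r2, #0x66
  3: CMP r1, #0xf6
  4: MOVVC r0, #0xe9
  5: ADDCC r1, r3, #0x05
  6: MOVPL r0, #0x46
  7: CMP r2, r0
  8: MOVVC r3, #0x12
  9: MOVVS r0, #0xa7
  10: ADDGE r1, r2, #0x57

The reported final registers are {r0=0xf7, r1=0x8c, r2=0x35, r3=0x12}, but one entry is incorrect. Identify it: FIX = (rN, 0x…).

FIX = (r0, 0xe9)

0: ✓ CMP  NZCV=1010
1: ✓ SUBLE  r2←0x35
2: ✓ ADDHI  r1←0x9b
3: ✓ CMP  NZCV=1000
4: ✓ MOVVC  r0←0xe9
5: ✓ ADDCC  r1←0xb3
6: · MOVPL
7: ✓ CMP  NZCV=0000
8: ✓ MOVVC  r3←0x12
9: · MOVVS
10: ✓ ADDGE  r1←0x8c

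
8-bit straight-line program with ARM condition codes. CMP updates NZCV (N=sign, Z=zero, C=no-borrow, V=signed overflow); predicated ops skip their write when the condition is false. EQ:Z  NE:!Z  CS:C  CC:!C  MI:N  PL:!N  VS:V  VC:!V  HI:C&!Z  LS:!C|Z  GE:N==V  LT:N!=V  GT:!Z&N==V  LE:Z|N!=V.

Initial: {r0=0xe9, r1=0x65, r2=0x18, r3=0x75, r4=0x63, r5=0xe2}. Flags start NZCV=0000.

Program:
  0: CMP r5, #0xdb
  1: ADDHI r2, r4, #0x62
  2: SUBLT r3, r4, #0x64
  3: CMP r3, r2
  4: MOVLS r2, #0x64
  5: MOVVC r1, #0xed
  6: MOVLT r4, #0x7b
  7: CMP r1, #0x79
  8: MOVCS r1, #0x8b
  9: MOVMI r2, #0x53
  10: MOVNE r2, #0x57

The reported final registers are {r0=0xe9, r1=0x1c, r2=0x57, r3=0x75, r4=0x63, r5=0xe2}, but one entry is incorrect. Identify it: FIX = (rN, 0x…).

[0] flags=0010 → (cmp)
[1] flags=0010 HI?T → r2=0xc5
[2] flags=0010 LT?F → skip
[3] flags=1001 → (cmp)
[4] flags=1001 LS?T → r2=0x64
[5] flags=1001 VC?F → skip
[6] flags=1001 LT?F → skip
[7] flags=1000 → (cmp)
[8] flags=1000 CS?F → skip
[9] flags=1000 MI?T → r2=0x53
[10] flags=1000 NE?T → r2=0x57

FIX = (r1, 0x65)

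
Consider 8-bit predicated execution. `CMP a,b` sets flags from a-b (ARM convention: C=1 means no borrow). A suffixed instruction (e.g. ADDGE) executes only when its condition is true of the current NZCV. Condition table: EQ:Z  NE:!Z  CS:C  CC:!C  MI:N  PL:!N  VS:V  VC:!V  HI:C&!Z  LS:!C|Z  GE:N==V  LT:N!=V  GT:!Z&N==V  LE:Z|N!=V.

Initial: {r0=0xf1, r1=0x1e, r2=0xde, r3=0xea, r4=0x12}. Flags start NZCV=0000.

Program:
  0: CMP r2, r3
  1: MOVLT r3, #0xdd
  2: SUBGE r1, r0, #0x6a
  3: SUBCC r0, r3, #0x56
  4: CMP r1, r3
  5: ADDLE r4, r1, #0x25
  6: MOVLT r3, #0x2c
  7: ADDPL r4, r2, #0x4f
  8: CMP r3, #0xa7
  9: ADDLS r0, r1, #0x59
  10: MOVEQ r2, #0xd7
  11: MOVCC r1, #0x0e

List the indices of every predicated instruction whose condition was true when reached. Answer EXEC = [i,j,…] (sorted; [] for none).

EXEC = [1,3,7]

[0] flags=1000 → (cmp)
[1] flags=1000 LT?T → r3=0xdd
[2] flags=1000 GE?F → skip
[3] flags=1000 CC?T → r0=0x87
[4] flags=0000 → (cmp)
[5] flags=0000 LE?F → skip
[6] flags=0000 LT?F → skip
[7] flags=0000 PL?T → r4=0x2d
[8] flags=0010 → (cmp)
[9] flags=0010 LS?F → skip
[10] flags=0010 EQ?F → skip
[11] flags=0010 CC?F → skip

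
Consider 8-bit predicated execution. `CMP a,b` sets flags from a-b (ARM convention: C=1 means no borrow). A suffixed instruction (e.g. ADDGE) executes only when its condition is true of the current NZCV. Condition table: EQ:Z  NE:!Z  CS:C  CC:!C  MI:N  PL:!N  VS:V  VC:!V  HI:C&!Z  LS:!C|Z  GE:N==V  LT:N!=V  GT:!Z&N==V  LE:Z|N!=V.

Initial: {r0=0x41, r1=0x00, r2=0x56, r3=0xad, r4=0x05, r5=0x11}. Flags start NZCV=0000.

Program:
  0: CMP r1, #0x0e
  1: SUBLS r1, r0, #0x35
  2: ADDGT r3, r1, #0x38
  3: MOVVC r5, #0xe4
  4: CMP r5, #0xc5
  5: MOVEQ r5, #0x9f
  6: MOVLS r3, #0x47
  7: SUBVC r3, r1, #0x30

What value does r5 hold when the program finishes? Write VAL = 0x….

VAL = 0xe4

0: ✓ CMP  NZCV=1000
1: ✓ SUBLS  r1←0x0c
2: · ADDGT
3: ✓ MOVVC  r5←0xe4
4: ✓ CMP  NZCV=0010
5: · MOVEQ
6: · MOVLS
7: ✓ SUBVC  r3←0xdc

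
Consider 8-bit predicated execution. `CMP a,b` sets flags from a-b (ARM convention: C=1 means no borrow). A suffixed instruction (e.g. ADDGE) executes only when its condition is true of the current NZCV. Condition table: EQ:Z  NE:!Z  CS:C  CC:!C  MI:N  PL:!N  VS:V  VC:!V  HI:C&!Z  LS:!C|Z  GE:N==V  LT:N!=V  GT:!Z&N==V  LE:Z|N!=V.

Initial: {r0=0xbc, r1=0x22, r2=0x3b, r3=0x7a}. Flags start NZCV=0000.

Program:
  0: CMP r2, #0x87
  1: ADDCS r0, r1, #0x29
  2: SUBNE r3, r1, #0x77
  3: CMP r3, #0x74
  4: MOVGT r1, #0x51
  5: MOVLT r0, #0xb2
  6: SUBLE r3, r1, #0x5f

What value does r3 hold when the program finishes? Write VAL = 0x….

[0] flags=1001 → (cmp)
[1] flags=1001 CS?F → skip
[2] flags=1001 NE?T → r3=0xab
[3] flags=0011 → (cmp)
[4] flags=0011 GT?F → skip
[5] flags=0011 LT?T → r0=0xb2
[6] flags=0011 LE?T → r3=0xc3

VAL = 0xc3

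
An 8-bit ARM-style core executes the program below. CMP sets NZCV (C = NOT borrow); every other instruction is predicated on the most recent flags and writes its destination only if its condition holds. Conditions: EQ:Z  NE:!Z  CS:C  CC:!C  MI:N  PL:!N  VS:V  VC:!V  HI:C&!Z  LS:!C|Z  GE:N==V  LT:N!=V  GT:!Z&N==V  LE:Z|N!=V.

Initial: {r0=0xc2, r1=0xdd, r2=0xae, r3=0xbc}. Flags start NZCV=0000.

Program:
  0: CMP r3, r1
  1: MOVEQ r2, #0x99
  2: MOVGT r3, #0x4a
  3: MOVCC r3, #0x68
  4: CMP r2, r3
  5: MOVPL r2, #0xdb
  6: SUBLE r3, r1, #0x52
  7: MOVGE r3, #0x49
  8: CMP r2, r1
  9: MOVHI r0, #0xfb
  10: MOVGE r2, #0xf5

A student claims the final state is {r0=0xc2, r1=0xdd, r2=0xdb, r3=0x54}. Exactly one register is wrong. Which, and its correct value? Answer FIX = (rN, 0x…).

FIX = (r3, 0x8b)

[0] flags=1000 → (cmp)
[1] flags=1000 EQ?F → skip
[2] flags=1000 GT?F → skip
[3] flags=1000 CC?T → r3=0x68
[4] flags=0011 → (cmp)
[5] flags=0011 PL?T → r2=0xdb
[6] flags=0011 LE?T → r3=0x8b
[7] flags=0011 GE?F → skip
[8] flags=1000 → (cmp)
[9] flags=1000 HI?F → skip
[10] flags=1000 GE?F → skip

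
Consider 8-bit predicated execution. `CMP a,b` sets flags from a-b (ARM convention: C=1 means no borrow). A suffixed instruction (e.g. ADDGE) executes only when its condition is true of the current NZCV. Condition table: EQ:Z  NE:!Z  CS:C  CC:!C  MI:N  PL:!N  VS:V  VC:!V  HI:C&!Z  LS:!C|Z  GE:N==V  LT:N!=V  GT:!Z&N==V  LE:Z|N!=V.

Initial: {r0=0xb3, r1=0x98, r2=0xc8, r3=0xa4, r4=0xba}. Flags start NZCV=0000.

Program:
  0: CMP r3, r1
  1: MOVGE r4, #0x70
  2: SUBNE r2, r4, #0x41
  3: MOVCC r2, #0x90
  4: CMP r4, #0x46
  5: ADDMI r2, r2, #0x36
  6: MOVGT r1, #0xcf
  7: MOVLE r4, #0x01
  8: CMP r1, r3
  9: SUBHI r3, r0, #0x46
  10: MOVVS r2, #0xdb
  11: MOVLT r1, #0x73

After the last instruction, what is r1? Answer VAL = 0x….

VAL = 0xcf

0: ✓ CMP  NZCV=0010
1: ✓ MOVGE  r4←0x70
2: ✓ SUBNE  r2←0x2f
3: · MOVCC
4: ✓ CMP  NZCV=0010
5: · ADDMI
6: ✓ MOVGT  r1←0xcf
7: · MOVLE
8: ✓ CMP  NZCV=0010
9: ✓ SUBHI  r3←0x6d
10: · MOVVS
11: · MOVLT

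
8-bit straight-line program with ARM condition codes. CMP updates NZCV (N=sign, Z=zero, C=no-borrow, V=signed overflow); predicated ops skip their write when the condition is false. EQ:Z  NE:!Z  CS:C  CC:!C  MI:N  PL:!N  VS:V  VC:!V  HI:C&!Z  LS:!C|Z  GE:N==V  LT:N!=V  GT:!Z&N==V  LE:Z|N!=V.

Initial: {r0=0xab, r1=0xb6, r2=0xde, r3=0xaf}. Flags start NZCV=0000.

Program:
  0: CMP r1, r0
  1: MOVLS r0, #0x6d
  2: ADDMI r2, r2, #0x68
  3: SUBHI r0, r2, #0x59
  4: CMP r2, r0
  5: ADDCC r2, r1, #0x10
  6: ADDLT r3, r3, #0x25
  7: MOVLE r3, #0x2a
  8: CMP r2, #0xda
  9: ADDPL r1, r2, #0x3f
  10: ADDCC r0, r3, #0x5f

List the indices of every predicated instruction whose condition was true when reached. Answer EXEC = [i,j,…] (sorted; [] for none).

0: ✓ CMP  NZCV=0010
1: · MOVLS
2: · ADDMI
3: ✓ SUBHI  r0←0x85
4: ✓ CMP  NZCV=0010
5: · ADDCC
6: · ADDLT
7: · MOVLE
8: ✓ CMP  NZCV=0010
9: ✓ ADDPL  r1←0x1d
10: · ADDCC

EXEC = [3,9]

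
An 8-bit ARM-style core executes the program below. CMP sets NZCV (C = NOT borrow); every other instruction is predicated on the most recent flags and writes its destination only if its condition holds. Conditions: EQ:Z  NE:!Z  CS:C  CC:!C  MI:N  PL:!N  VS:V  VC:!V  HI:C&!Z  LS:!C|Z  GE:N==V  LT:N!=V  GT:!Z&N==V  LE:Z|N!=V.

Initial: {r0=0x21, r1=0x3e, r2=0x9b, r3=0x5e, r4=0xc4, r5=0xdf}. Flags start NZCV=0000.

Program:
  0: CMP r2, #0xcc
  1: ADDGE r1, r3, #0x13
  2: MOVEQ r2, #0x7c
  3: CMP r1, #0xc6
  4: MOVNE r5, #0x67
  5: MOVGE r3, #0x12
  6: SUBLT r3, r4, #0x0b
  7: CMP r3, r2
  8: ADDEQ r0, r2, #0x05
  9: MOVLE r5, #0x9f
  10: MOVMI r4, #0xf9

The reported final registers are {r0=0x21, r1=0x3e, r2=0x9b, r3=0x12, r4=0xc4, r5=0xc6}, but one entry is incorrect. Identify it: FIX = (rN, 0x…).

0: ✓ CMP  NZCV=1000
1: · ADDGE
2: · MOVEQ
3: ✓ CMP  NZCV=0000
4: ✓ MOVNE  r5←0x67
5: ✓ MOVGE  r3←0x12
6: · SUBLT
7: ✓ CMP  NZCV=0000
8: · ADDEQ
9: · MOVLE
10: · MOVMI

FIX = (r5, 0x67)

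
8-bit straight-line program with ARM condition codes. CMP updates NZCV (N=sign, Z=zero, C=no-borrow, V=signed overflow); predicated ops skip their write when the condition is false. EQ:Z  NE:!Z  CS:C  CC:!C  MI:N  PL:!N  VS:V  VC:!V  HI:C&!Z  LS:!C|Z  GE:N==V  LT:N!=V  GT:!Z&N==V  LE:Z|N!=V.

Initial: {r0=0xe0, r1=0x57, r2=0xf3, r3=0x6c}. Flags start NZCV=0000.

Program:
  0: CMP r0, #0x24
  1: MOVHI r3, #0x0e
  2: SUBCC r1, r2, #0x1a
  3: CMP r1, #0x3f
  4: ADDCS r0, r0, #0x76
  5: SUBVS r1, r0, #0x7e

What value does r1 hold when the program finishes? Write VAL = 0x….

0: ✓ CMP  NZCV=1010
1: ✓ MOVHI  r3←0x0e
2: · SUBCC
3: ✓ CMP  NZCV=0010
4: ✓ ADDCS  r0←0x56
5: · SUBVS

VAL = 0x57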